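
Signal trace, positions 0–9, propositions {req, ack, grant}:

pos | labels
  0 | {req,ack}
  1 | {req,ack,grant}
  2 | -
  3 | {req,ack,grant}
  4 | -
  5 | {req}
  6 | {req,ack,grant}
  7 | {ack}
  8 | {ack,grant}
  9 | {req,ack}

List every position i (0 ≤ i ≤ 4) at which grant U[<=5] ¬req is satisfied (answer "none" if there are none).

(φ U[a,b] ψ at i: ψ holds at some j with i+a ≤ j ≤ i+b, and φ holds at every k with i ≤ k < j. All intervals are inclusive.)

Evaluate at each i in [0,4]:
  i=0: ✗ (lhs fails at k=0 before rhs at j=2)
  i=1: ✓ (rhs at j=2; lhs holds on [1,1])
  i=2: ✓ (rhs at j=2)
  i=3: ✓ (rhs at j=4; lhs holds on [3,3])
  i=4: ✓ (rhs at j=4)

1, 2, 3, 4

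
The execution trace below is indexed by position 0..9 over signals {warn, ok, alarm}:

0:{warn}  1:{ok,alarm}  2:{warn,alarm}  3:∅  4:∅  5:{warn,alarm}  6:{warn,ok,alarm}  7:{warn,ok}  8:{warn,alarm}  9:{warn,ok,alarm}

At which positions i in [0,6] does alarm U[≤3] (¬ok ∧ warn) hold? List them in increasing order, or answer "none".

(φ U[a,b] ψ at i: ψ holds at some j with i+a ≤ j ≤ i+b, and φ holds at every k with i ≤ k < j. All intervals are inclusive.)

Evaluate at each i in [0,6]:
  i=0: ✓ (rhs at j=0)
  i=1: ✓ (rhs at j=2; lhs holds on [1,1])
  i=2: ✓ (rhs at j=2)
  i=3: ✗ (lhs fails at k=3 before rhs at j=5)
  i=4: ✗ (lhs fails at k=4 before rhs at j=5)
  i=5: ✓ (rhs at j=5)
  i=6: ✗ (lhs fails at k=7 before rhs at j=8)

0, 1, 2, 5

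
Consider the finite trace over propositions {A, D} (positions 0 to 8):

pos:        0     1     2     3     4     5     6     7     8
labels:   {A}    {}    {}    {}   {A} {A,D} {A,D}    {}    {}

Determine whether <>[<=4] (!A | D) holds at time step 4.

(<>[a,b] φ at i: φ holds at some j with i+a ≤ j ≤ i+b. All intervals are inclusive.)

Check (!A | D) at each j in [4,8]:
  j=4: false
  j=5: true
  j=6: true
  j=7: true
  j=8: true
Found at j=5 → formula holds.

Holds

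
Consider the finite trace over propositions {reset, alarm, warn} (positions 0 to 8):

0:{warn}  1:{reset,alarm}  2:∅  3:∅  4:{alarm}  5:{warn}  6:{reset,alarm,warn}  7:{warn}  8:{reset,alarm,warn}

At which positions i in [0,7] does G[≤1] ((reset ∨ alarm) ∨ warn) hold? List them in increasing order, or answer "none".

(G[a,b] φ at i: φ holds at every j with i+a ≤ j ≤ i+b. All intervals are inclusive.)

Evaluate at each i in [0,7]:
  i=0: ✓ (all of [0,1])
  i=1: ✗ (fails at j=2)
  i=2: ✗ (fails at j=2)
  i=3: ✗ (fails at j=3)
  i=4: ✓ (all of [4,5])
  i=5: ✓ (all of [5,6])
  i=6: ✓ (all of [6,7])
  i=7: ✓ (all of [7,8])

0, 4, 5, 6, 7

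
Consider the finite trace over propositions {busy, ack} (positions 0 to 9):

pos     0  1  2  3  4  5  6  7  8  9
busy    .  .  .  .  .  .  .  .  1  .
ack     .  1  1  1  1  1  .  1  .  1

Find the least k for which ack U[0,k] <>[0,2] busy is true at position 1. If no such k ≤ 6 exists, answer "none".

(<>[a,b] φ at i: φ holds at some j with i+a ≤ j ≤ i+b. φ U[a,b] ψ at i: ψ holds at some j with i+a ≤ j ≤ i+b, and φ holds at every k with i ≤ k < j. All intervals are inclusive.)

5

Need earliest j ≥ 1 with <>[0,2] busy, and ack at every k in [1,j-1].
  j=1: rhs fails.
  j=2: rhs fails.
  j=3: rhs fails.
  j=4: rhs fails.
  j=5: rhs fails.
  j=6: rhs holds; lhs holds on [1,5]. k = 5.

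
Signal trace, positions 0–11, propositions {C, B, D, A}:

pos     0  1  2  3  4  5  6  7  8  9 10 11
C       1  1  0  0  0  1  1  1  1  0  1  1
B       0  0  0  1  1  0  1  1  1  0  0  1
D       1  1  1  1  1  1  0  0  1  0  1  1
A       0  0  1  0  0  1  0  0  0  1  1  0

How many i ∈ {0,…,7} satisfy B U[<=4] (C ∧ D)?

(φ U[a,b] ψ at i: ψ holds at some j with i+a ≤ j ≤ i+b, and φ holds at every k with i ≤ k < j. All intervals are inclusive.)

7

Evaluate at each i in [0,7]:
  i=0: ✓ (rhs at j=0)
  i=1: ✓ (rhs at j=1)
  i=2: ✗ (lhs fails at k=2 before rhs at j=5)
  i=3: ✓ (rhs at j=5; lhs holds on [3,4])
  i=4: ✓ (rhs at j=5; lhs holds on [4,4])
  i=5: ✓ (rhs at j=5)
  i=6: ✓ (rhs at j=8; lhs holds on [6,7])
  i=7: ✓ (rhs at j=8; lhs holds on [7,7])
Positions where it holds: {0, 1, 3, 4, 5, 6, 7} → 7.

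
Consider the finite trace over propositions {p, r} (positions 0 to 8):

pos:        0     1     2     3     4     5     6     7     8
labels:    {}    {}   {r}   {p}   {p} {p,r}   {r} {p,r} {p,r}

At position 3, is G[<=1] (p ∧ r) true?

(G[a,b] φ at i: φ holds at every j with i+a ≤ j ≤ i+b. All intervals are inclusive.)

False

Check (p ∧ r) at every j in [3,4]:
  j=3: false
  j=4: false
Fails at j=3 → formula fails.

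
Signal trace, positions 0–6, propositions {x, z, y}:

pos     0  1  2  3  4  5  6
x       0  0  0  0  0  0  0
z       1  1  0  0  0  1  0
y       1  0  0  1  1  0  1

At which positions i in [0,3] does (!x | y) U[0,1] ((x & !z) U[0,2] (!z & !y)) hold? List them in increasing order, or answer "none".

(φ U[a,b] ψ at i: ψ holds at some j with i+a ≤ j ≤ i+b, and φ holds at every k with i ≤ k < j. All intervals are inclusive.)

Evaluate at each i in [0,3]:
  i=0: ✗ (no rhs in [0,1])
  i=1: ✓ (rhs at j=2; lhs holds on [1,1])
  i=2: ✓ (rhs at j=2)
  i=3: ✗ (no rhs in [3,4])

1, 2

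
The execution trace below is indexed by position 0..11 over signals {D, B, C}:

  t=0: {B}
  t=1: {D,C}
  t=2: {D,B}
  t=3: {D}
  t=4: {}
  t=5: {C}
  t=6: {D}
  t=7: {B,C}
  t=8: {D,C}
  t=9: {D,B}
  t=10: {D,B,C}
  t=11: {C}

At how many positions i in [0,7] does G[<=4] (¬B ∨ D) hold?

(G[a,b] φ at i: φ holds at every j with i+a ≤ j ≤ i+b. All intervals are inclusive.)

Evaluate at each i in [0,7]:
  i=0: ✗ (fails at j=0)
  i=1: ✓ (all of [1,5])
  i=2: ✓ (all of [2,6])
  i=3: ✗ (fails at j=7)
  i=4: ✗ (fails at j=7)
  i=5: ✗ (fails at j=7)
  i=6: ✗ (fails at j=7)
  i=7: ✗ (fails at j=7)
Positions where it holds: {1, 2} → 2.

2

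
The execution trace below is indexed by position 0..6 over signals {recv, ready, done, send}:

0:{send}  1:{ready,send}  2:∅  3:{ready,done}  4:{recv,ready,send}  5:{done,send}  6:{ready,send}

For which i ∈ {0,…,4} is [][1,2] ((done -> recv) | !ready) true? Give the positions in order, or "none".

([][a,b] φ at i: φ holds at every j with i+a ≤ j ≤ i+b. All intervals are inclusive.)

0, 3, 4

Evaluate at each i in [0,4]:
  i=0: ✓ (all of [1,2])
  i=1: ✗ (fails at j=3)
  i=2: ✗ (fails at j=3)
  i=3: ✓ (all of [4,5])
  i=4: ✓ (all of [5,6])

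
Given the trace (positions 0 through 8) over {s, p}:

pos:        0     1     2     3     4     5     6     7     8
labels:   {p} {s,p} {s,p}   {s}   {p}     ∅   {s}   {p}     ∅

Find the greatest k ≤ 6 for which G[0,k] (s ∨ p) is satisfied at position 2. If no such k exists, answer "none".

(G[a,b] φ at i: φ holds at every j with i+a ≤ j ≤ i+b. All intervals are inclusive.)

2

(s ∨ p) must hold from j=2 onward; find where it first fails.
  j=2: holds
  j=3: holds
  j=4: holds
  j=5: fails
Holds on [2,4], so largest k = 2.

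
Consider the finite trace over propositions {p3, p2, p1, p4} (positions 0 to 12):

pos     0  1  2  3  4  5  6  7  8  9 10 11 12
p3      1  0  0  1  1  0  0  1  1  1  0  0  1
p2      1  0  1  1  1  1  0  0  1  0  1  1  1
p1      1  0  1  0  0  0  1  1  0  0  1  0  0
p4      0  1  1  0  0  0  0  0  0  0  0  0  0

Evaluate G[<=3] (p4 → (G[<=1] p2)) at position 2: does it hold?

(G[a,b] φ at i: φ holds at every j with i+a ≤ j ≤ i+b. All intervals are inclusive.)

Check (p4 → (G[<=1] p2)) at every j in [2,5]:
  j=2: antecedent true; consequent holds on [2,3] → ✓
  j=3: antecedent false → ✓
  j=4: antecedent false → ✓
  j=5: antecedent false → ✓
All positions satisfy it → formula holds.

True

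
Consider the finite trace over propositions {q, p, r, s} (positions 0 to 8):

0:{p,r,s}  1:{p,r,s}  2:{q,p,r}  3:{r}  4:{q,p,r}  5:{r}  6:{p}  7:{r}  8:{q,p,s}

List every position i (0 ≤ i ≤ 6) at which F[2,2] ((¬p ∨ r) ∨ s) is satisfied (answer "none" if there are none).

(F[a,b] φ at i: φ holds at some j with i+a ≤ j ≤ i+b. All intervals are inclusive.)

0, 1, 2, 3, 5, 6

Evaluate at each i in [0,6]:
  i=0: ✓ (witness j=2)
  i=1: ✓ (witness j=3)
  i=2: ✓ (witness j=4)
  i=3: ✓ (witness j=5)
  i=4: ✗ (none in [6,6])
  i=5: ✓ (witness j=7)
  i=6: ✓ (witness j=8)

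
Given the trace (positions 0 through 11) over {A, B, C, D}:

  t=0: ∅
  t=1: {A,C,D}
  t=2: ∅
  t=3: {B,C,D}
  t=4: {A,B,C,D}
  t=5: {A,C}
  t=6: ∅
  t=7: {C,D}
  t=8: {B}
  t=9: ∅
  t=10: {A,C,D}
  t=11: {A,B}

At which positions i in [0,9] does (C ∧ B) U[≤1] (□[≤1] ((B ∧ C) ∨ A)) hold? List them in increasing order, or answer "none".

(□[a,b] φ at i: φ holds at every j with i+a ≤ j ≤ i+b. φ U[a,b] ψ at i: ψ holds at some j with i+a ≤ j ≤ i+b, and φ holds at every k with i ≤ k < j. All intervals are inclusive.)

3, 4

Evaluate at each i in [0,9]:
  i=0: ✗ (no rhs in [0,1])
  i=1: ✗ (no rhs in [1,2])
  i=2: ✗ (lhs fails at k=2 before rhs at j=3)
  i=3: ✓ (rhs at j=3)
  i=4: ✓ (rhs at j=4)
  i=5: ✗ (no rhs in [5,6])
  i=6: ✗ (no rhs in [6,7])
  i=7: ✗ (no rhs in [7,8])
  i=8: ✗ (no rhs in [8,9])
  i=9: ✗ (lhs fails at k=9 before rhs at j=10)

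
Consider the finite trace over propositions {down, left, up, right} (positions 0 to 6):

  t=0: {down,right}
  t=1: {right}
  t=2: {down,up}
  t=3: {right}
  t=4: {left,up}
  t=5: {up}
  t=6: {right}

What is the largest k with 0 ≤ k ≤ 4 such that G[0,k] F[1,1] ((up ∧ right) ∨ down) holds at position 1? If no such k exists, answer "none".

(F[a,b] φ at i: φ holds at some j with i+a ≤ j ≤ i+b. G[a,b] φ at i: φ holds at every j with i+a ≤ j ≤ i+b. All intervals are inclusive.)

F[1,1] ((up ∧ right) ∨ down) must hold from j=1 onward; find where it first fails.
  j=1: holds
  j=2: fails
Holds on [1,1], so largest k = 0.

0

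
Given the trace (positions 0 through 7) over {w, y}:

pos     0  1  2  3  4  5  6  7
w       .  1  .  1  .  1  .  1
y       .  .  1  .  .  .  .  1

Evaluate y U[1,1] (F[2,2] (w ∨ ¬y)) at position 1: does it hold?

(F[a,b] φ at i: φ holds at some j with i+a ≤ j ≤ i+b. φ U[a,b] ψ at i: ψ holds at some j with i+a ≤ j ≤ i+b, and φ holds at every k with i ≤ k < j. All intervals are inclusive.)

Need some j in [2,2] with F[2,2] (w ∨ ¬y), and y at every k in [1,j-1].
  j=2: F[2,2] (w ∨ ¬y) holds, but y fails at k=1 → not this j.
No j in the window works → until fails.

No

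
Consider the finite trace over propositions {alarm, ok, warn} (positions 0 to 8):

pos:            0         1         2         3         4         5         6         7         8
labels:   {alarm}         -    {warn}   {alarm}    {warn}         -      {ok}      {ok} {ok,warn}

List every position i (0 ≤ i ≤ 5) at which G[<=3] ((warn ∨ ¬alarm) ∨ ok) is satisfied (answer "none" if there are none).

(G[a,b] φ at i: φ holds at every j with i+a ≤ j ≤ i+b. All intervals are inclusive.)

4, 5

Evaluate at each i in [0,5]:
  i=0: ✗ (fails at j=0)
  i=1: ✗ (fails at j=3)
  i=2: ✗ (fails at j=3)
  i=3: ✗ (fails at j=3)
  i=4: ✓ (all of [4,7])
  i=5: ✓ (all of [5,8])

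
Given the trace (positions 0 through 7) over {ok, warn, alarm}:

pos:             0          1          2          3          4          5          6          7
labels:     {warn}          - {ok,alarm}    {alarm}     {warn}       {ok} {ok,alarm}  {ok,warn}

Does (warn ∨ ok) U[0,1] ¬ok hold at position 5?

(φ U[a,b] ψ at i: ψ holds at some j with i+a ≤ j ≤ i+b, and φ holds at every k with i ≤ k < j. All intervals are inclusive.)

Does not hold

Need some j in [5,6] with ¬ok, and (warn ∨ ok) at every k in [5,j-1].
  j=5: ¬ok false.
  j=6: ¬ok false.
No j in the window works → until fails.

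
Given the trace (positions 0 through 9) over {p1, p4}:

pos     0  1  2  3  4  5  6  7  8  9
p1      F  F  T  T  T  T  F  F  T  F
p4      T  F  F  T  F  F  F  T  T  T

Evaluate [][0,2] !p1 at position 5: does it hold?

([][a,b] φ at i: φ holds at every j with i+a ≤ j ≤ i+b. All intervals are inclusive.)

Does not hold

Check !p1 at every j in [5,7]:
  j=5: false
  j=6: true
  j=7: true
Fails at j=5 → formula fails.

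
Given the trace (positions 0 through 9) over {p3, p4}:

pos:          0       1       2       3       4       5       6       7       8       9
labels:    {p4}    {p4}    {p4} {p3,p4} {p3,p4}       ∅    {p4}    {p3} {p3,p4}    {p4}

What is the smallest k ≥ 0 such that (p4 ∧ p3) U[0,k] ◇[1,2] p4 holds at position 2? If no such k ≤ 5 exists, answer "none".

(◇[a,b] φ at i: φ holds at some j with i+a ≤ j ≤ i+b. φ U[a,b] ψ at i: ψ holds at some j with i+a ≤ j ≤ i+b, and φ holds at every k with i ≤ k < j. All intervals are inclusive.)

Need earliest j ≥ 2 with ◇[1,2] p4, and (p4 ∧ p3) at every k in [2,j-1].
  j=2: rhs holds (empty prefix). k = 0.

0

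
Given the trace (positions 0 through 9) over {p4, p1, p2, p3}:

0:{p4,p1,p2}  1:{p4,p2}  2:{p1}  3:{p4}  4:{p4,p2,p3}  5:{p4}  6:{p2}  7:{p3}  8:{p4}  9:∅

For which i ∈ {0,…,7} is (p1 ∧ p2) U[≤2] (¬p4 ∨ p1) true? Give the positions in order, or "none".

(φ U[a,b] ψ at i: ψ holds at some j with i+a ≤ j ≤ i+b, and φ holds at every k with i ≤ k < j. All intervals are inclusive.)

Evaluate at each i in [0,7]:
  i=0: ✓ (rhs at j=0)
  i=1: ✗ (lhs fails at k=1 before rhs at j=2)
  i=2: ✓ (rhs at j=2)
  i=3: ✗ (no rhs in [3,5])
  i=4: ✗ (lhs fails at k=4 before rhs at j=6)
  i=5: ✗ (lhs fails at k=5 before rhs at j=6)
  i=6: ✓ (rhs at j=6)
  i=7: ✓ (rhs at j=7)

0, 2, 6, 7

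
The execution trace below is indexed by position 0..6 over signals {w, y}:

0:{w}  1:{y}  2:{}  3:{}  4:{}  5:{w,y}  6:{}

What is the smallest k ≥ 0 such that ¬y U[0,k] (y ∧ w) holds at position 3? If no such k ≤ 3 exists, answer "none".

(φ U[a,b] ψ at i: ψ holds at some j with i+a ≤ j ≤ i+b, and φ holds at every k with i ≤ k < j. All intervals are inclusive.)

2

Need earliest j ≥ 3 with (y ∧ w), and ¬y at every k in [3,j-1].
  j=3: rhs fails.
  j=4: rhs fails.
  j=5: rhs holds; lhs holds on [3,4]. k = 2.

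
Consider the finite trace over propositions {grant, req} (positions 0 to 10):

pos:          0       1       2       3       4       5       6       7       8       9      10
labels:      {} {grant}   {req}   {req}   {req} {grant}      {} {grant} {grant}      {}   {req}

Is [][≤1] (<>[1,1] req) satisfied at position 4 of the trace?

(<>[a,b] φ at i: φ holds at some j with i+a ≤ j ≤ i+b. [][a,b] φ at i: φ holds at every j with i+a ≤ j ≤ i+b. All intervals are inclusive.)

Does not hold

Check <>[1,1] req at every j in [4,5]:
  j=4: fails (none in [5,5])
  j=5: fails (none in [6,6])
Fails at j=4 → formula fails.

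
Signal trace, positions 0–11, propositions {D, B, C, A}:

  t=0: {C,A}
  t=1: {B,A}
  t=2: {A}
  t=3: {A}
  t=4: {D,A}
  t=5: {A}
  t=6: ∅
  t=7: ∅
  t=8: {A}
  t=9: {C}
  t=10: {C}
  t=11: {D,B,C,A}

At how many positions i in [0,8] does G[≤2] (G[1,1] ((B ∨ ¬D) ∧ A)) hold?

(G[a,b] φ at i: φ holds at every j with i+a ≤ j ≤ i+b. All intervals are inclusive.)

Evaluate at each i in [0,8]:
  i=0: ✓ (all of [0,2])
  i=1: ✗ (fails at j=3)
  i=2: ✗ (fails at j=3)
  i=3: ✗ (fails at j=3)
  i=4: ✗ (fails at j=5)
  i=5: ✗ (fails at j=5)
  i=6: ✗ (fails at j=6)
  i=7: ✗ (fails at j=8)
  i=8: ✗ (fails at j=8)
Positions where it holds: {0} → 1.

1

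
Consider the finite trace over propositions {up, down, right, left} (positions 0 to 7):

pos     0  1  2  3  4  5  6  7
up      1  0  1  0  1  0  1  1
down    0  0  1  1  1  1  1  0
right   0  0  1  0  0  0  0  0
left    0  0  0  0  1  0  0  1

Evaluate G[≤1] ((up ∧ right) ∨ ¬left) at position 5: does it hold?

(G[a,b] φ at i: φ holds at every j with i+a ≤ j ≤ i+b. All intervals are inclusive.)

Check ((up ∧ right) ∨ ¬left) at every j in [5,6]:
  j=5: true
  j=6: true
All positions satisfy it → formula holds.

Holds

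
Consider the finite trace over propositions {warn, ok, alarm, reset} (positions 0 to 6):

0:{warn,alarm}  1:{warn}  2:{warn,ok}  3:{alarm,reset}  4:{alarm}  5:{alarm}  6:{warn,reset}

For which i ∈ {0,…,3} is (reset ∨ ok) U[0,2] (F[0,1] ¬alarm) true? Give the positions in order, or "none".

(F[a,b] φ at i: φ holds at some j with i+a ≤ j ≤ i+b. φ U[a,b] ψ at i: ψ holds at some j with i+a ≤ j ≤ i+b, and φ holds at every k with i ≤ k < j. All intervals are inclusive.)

0, 1, 2

Evaluate at each i in [0,3]:
  i=0: ✓ (rhs at j=0)
  i=1: ✓ (rhs at j=1)
  i=2: ✓ (rhs at j=2)
  i=3: ✗ (lhs fails at k=4 before rhs at j=5)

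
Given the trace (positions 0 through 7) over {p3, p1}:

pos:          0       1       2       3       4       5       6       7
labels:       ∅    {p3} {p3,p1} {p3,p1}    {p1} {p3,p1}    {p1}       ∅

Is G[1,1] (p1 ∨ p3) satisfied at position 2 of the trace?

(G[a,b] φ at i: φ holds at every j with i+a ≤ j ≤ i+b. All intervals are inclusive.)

Check (p1 ∨ p3) at every j in [3,3]:
  j=3: true
All positions satisfy it → formula holds.

True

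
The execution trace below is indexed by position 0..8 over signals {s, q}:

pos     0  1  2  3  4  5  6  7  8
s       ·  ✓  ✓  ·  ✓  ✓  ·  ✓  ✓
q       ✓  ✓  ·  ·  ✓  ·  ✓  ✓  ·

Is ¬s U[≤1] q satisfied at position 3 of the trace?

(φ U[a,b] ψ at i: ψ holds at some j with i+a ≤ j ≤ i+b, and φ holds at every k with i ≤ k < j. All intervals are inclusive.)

Need some j in [3,4] with q, and ¬s at every k in [3,j-1].
  j=3: q false.
  j=4: q holds; ¬s holds at every k in [3,3] → satisfied.

Holds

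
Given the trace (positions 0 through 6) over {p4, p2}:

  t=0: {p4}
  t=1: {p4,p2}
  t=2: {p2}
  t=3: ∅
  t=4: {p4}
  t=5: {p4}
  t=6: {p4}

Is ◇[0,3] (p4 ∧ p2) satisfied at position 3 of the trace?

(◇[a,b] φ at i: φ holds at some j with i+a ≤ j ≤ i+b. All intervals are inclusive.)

Check (p4 ∧ p2) at each j in [3,6]:
  j=3: false
  j=4: false
  j=5: false
  j=6: false
No position in the window satisfies it → formula fails.

False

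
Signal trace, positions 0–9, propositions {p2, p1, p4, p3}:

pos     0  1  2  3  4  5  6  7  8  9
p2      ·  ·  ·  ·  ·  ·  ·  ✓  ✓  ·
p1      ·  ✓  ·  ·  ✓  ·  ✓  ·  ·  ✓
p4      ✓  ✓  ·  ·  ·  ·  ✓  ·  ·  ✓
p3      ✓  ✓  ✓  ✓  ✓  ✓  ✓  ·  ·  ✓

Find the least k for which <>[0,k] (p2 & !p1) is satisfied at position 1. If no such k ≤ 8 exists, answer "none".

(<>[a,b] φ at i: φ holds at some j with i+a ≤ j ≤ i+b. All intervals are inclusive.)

Scan j = 1,2,… for (p2 & !p1):
  j=1: fails
  j=2: fails
  j=3: fails
  j=4: fails
  j=5: fails
  j=6: fails
  j=7: holds
First hit at j=7, so smallest k = 7-1 = 6.

6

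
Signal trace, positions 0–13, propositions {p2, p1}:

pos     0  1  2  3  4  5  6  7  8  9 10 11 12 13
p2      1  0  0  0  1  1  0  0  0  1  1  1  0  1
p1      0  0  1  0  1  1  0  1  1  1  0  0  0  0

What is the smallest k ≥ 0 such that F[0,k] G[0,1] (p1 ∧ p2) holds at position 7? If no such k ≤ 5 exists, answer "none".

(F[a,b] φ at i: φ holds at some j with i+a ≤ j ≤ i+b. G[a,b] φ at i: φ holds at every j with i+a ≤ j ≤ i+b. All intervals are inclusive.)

Scan j = 7,8,… for G[0,1] (p1 ∧ p2):
  j=7: fails
  j=8: fails
  j=9: fails
  j=10: fails
  j=11: fails
  j=12: fails
No j in [7,12] satisfies it → none.

none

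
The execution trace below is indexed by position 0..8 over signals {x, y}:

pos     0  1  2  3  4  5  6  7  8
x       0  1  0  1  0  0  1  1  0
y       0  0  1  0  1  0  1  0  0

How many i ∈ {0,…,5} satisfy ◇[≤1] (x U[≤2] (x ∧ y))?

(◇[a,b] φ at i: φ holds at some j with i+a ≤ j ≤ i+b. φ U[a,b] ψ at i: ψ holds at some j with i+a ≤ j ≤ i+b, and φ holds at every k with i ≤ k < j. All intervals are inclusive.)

Evaluate at each i in [0,5]:
  i=0: ✗ (none in [0,1])
  i=1: ✗ (none in [1,2])
  i=2: ✗ (none in [2,3])
  i=3: ✗ (none in [3,4])
  i=4: ✗ (none in [4,5])
  i=5: ✓ (witness j=6)
Positions where it holds: {5} → 1.

1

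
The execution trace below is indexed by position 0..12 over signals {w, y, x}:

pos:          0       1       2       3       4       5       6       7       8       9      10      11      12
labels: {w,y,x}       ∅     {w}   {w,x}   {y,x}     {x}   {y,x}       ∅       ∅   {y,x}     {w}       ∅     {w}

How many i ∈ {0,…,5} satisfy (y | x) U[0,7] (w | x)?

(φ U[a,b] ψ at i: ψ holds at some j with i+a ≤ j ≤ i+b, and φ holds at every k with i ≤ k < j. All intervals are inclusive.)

Evaluate at each i in [0,5]:
  i=0: ✓ (rhs at j=0)
  i=1: ✗ (lhs fails at k=1 before rhs at j=2)
  i=2: ✓ (rhs at j=2)
  i=3: ✓ (rhs at j=3)
  i=4: ✓ (rhs at j=4)
  i=5: ✓ (rhs at j=5)
Positions where it holds: {0, 2, 3, 4, 5} → 5.

5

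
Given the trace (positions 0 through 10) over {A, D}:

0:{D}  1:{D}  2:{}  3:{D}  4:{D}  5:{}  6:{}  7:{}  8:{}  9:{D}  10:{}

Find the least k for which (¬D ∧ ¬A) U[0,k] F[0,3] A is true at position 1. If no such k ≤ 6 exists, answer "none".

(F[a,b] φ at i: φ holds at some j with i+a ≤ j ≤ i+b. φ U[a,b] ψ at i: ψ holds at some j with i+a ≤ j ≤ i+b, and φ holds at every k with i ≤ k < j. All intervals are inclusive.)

Need earliest j ≥ 1 with F[0,3] A, and (¬D ∧ ¬A) at every k in [1,j-1].
  j=1: rhs fails.
  j=2: rhs fails.
  j=3: rhs fails.
  j=4: rhs fails.
  j=5: rhs fails.
  j=6: rhs fails.
  j=7: rhs fails.
No witness within the range → none.

none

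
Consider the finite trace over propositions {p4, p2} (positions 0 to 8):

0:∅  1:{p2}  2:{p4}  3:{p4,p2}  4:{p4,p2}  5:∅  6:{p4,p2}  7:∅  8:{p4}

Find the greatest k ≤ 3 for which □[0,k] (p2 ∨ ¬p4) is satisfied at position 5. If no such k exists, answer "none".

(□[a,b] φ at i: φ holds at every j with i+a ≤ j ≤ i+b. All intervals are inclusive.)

2

(p2 ∨ ¬p4) must hold from j=5 onward; find where it first fails.
  j=5: holds
  j=6: holds
  j=7: holds
  j=8: fails
Holds on [5,7], so largest k = 2.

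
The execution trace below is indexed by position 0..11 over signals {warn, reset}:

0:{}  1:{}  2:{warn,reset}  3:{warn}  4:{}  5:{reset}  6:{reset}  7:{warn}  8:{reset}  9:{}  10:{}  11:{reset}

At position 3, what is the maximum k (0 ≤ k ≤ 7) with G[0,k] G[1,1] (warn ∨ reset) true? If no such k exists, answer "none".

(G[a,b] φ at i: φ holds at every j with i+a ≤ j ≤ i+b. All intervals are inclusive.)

G[1,1] (warn ∨ reset) must hold from j=3 onward; find where it first fails.
  j=3: fails → no k works.

none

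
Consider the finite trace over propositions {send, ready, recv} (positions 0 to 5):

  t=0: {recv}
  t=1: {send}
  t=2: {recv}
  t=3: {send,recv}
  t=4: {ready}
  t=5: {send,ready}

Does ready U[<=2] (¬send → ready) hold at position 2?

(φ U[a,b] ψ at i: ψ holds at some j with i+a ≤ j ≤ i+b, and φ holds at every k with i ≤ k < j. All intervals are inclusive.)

Need some j in [2,4] with (¬send → ready), and ready at every k in [2,j-1].
  j=2: (¬send → ready) false.
  j=3: (¬send → ready) holds, but ready fails at k=2 → not this j.
  j=4: (¬send → ready) holds, but ready fails at k=2 → not this j.
No j in the window works → until fails.

No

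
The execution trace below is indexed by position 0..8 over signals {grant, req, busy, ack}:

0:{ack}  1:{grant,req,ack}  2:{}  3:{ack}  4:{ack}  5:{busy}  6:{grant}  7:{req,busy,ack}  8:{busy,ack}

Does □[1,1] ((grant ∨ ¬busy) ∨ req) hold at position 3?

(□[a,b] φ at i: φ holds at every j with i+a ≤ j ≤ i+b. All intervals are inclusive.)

Holds

Check ((grant ∨ ¬busy) ∨ req) at every j in [4,4]:
  j=4: true
All positions satisfy it → formula holds.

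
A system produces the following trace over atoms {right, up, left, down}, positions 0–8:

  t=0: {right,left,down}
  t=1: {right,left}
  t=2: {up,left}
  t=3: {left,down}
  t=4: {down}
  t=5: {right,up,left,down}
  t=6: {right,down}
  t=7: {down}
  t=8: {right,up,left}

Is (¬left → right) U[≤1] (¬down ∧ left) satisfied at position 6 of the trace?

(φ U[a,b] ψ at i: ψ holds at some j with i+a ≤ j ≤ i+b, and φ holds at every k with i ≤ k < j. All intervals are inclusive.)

Need some j in [6,7] with (¬down ∧ left), and (¬left → right) at every k in [6,j-1].
  j=6: (¬down ∧ left) false.
  j=7: (¬down ∧ left) false.
No j in the window works → until fails.

False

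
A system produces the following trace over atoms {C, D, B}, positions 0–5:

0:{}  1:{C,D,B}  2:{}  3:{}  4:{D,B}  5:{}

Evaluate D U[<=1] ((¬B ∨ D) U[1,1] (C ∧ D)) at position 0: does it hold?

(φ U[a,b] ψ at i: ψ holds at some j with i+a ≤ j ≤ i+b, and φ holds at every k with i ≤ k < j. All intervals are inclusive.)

Holds

Need some j in [0,1] with ((¬B ∨ D) U[1,1] (C ∧ D)), and D at every k in [0,j-1].
  j=0: ((¬B ∨ D) U[1,1] (C ∧ D)) holds; no prefix to check → satisfied.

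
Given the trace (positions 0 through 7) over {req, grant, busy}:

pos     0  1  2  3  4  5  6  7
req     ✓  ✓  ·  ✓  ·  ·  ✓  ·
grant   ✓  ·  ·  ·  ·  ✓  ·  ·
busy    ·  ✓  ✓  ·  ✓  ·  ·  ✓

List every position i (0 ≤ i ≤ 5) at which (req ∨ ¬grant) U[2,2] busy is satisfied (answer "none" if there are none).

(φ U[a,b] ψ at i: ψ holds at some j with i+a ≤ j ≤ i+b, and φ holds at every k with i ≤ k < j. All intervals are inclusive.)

Evaluate at each i in [0,5]:
  i=0: ✓ (rhs at j=2; lhs holds on [0,1])
  i=1: ✗ (no rhs in [3,3])
  i=2: ✓ (rhs at j=4; lhs holds on [2,3])
  i=3: ✗ (no rhs in [5,5])
  i=4: ✗ (no rhs in [6,6])
  i=5: ✗ (lhs fails at k=5 before rhs at j=7)

0, 2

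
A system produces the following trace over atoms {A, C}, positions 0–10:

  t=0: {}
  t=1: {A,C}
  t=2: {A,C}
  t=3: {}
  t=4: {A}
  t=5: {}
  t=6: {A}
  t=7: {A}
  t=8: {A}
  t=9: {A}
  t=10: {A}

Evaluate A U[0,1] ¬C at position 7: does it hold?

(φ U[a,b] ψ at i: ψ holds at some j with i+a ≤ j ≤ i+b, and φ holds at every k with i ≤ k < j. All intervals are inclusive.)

Yes

Need some j in [7,8] with ¬C, and A at every k in [7,j-1].
  j=7: ¬C holds; no prefix to check → satisfied.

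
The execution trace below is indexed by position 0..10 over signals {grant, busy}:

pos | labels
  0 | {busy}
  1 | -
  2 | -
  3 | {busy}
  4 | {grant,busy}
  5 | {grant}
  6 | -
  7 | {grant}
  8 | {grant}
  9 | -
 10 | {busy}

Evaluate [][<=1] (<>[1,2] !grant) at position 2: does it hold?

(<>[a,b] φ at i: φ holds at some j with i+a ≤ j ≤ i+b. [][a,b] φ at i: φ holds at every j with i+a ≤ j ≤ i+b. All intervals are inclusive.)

Does not hold

Check <>[1,2] !grant at every j in [2,3]:
  j=2: holds (witness at 3)
  j=3: fails (none in [4,5])
Fails at j=3 → formula fails.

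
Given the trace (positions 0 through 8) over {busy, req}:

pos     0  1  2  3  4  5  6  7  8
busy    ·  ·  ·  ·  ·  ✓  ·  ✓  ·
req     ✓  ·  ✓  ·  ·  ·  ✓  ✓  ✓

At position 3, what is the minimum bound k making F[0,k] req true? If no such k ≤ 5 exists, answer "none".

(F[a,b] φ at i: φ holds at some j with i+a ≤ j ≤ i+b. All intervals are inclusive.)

3

Scan j = 3,4,… for req:
  j=3: fails
  j=4: fails
  j=5: fails
  j=6: holds
First hit at j=6, so smallest k = 6-3 = 3.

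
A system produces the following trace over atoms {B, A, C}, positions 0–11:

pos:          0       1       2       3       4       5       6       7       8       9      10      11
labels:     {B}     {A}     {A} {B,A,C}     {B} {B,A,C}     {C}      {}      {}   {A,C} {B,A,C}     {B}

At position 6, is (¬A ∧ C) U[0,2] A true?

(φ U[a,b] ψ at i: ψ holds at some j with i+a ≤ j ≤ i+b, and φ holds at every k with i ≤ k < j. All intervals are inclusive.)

Does not hold

Need some j in [6,8] with A, and (¬A ∧ C) at every k in [6,j-1].
  j=6: A false.
  j=7: A false.
  j=8: A false.
No j in the window works → until fails.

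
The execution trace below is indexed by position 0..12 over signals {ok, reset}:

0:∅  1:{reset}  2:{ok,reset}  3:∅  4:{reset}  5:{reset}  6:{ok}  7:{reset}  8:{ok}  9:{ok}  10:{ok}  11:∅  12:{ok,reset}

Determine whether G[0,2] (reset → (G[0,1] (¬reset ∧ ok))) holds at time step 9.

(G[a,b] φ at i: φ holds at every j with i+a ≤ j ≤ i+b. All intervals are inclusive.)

Yes

Check (reset → (G[0,1] (¬reset ∧ ok))) at every j in [9,11]:
  j=9: antecedent false → ✓
  j=10: antecedent false → ✓
  j=11: antecedent false → ✓
All positions satisfy it → formula holds.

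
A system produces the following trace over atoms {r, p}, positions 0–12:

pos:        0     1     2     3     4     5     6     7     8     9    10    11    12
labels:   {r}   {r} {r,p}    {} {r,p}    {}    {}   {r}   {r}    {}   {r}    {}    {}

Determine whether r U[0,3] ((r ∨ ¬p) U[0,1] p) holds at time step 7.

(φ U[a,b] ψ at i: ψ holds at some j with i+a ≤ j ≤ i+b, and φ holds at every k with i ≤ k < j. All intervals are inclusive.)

No

Need some j in [7,10] with ((r ∨ ¬p) U[0,1] p), and r at every k in [7,j-1].
  j=7: ((r ∨ ¬p) U[0,1] p) — fails.
  j=8: ((r ∨ ¬p) U[0,1] p) — fails.
  j=9: ((r ∨ ¬p) U[0,1] p) — fails.
  j=10: ((r ∨ ¬p) U[0,1] p) — fails.
No j in the window works → until fails.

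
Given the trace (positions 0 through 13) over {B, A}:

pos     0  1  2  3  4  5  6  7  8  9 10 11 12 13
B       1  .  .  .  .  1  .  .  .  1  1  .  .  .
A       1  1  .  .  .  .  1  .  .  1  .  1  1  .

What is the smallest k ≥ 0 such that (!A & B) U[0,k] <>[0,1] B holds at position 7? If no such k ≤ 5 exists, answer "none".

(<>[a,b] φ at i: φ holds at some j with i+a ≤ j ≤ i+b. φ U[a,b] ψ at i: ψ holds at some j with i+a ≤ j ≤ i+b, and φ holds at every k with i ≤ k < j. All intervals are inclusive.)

Need earliest j ≥ 7 with <>[0,1] B, and (!A & B) at every k in [7,j-1].
  j=7: rhs fails.
  j=8: rhs holds but lhs fails at k=7.
  j=9: rhs holds but lhs fails at k=7.
  j=10: rhs holds but lhs fails at k=7.
  j=11: rhs fails.
  j=12: rhs fails.
No witness within the range → none.

none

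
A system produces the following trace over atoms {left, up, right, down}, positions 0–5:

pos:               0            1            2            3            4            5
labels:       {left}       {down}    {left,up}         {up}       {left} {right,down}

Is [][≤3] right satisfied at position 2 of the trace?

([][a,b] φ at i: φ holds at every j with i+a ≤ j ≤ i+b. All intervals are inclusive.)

False

Check right at every j in [2,5]:
  j=2: false
  j=3: false
  j=4: false
  j=5: true
Fails at j=2 → formula fails.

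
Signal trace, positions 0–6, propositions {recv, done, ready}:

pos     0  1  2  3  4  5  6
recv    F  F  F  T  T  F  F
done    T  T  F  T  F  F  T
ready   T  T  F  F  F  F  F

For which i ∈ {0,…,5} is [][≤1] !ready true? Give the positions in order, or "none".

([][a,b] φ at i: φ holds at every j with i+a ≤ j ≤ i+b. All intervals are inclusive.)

Evaluate at each i in [0,5]:
  i=0: ✗ (fails at j=0)
  i=1: ✗ (fails at j=1)
  i=2: ✓ (all of [2,3])
  i=3: ✓ (all of [3,4])
  i=4: ✓ (all of [4,5])
  i=5: ✓ (all of [5,6])

2, 3, 4, 5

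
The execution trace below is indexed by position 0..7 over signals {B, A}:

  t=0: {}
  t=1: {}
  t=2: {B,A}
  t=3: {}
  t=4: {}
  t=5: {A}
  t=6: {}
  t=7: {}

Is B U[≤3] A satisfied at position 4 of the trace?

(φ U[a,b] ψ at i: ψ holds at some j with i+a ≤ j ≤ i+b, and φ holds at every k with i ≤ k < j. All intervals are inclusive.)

Need some j in [4,7] with A, and B at every k in [4,j-1].
  j=4: A false.
  j=5: A holds, but B fails at k=4 → not this j.
  j=6: A false.
  j=7: A false.
No j in the window works → until fails.

Does not hold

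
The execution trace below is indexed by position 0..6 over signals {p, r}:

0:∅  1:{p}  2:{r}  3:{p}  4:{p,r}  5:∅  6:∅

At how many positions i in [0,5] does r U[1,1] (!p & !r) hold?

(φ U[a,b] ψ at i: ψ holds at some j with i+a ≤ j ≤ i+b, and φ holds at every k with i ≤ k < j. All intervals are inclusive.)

1

Evaluate at each i in [0,5]:
  i=0: ✗ (no rhs in [1,1])
  i=1: ✗ (no rhs in [2,2])
  i=2: ✗ (no rhs in [3,3])
  i=3: ✗ (no rhs in [4,4])
  i=4: ✓ (rhs at j=5; lhs holds on [4,4])
  i=5: ✗ (lhs fails at k=5 before rhs at j=6)
Positions where it holds: {4} → 1.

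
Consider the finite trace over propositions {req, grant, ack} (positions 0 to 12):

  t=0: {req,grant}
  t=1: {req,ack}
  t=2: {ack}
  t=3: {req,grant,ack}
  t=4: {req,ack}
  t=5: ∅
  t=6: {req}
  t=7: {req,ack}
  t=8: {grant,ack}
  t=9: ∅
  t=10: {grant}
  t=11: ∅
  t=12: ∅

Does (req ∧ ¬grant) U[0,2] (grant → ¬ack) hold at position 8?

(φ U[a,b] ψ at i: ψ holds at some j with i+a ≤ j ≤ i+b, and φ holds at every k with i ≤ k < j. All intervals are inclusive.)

Need some j in [8,10] with (grant → ¬ack), and (req ∧ ¬grant) at every k in [8,j-1].
  j=8: (grant → ¬ack) false.
  j=9: (grant → ¬ack) holds, but (req ∧ ¬grant) fails at k=8 → not this j.
  j=10: (grant → ¬ack) holds, but (req ∧ ¬grant) fails at k=8 → not this j.
No j in the window works → until fails.

No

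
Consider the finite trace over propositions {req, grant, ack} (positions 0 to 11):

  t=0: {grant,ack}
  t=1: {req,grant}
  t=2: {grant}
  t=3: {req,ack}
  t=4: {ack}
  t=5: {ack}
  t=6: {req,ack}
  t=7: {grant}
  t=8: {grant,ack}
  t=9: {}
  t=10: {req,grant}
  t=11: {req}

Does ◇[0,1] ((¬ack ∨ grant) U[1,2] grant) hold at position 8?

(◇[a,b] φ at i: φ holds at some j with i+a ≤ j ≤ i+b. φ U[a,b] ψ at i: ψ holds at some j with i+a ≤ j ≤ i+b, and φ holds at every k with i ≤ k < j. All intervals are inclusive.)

Holds

Check ((¬ack ∨ grant) U[1,2] grant) at each j in [8,9]:
  j=8: holds
  j=9: holds
Found at j=8 → formula holds.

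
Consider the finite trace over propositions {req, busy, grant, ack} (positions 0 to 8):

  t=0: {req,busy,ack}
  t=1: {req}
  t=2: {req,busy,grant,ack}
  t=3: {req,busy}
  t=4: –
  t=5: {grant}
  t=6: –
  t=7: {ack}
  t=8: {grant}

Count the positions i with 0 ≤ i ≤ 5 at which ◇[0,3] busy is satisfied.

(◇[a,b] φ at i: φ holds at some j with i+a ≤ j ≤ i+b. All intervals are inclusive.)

Evaluate at each i in [0,5]:
  i=0: ✓ (witness j=0)
  i=1: ✓ (witness j=2)
  i=2: ✓ (witness j=2)
  i=3: ✓ (witness j=3)
  i=4: ✗ (none in [4,7])
  i=5: ✗ (none in [5,8])
Positions where it holds: {0, 1, 2, 3} → 4.

4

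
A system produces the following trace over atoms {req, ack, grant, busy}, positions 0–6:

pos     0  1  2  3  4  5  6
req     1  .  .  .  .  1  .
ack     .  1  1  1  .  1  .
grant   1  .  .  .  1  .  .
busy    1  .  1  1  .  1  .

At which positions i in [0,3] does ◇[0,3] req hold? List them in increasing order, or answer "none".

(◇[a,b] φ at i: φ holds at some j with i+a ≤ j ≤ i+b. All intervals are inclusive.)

Evaluate at each i in [0,3]:
  i=0: ✓ (witness j=0)
  i=1: ✗ (none in [1,4])
  i=2: ✓ (witness j=5)
  i=3: ✓ (witness j=5)

0, 2, 3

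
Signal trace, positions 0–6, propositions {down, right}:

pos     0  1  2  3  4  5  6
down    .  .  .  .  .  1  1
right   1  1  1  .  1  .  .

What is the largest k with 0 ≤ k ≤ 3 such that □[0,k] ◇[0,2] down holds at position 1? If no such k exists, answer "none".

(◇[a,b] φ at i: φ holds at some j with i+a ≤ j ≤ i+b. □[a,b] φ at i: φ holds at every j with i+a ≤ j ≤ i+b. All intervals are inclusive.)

◇[0,2] down must hold from j=1 onward; find where it first fails.
  j=1: fails → no k works.

none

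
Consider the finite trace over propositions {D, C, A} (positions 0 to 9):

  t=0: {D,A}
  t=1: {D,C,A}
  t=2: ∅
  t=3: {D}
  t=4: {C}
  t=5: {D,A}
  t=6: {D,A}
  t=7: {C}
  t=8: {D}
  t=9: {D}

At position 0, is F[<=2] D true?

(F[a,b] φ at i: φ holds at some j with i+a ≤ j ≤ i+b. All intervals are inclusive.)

Check D at each j in [0,2]:
  j=0: true
  j=1: true
  j=2: false
Found at j=0 → formula holds.

True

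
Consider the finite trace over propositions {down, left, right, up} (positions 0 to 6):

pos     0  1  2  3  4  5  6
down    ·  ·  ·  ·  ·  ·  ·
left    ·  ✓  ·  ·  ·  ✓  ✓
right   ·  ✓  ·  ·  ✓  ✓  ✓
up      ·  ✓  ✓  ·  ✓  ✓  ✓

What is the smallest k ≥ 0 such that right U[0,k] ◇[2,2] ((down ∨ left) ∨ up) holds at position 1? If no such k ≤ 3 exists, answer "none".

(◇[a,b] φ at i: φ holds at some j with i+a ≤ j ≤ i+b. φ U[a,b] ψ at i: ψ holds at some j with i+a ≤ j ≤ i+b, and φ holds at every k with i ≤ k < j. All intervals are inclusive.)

Need earliest j ≥ 1 with ◇[2,2] ((down ∨ left) ∨ up), and right at every k in [1,j-1].
  j=1: rhs fails.
  j=2: rhs holds; lhs holds on [1,1]. k = 1.

1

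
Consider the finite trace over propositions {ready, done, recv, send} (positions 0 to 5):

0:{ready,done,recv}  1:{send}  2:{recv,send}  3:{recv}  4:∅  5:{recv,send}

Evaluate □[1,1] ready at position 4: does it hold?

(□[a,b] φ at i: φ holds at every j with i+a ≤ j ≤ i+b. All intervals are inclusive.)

False

Check ready at every j in [5,5]:
  j=5: false
Fails at j=5 → formula fails.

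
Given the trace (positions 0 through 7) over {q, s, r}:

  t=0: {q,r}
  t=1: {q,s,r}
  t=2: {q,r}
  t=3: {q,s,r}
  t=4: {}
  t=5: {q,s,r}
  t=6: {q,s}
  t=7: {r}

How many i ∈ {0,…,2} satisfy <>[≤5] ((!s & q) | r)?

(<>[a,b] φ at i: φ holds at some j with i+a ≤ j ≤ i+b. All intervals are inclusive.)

Evaluate at each i in [0,2]:
  i=0: ✓ (witness j=0)
  i=1: ✓ (witness j=1)
  i=2: ✓ (witness j=2)
Positions where it holds: {0, 1, 2} → 3.

3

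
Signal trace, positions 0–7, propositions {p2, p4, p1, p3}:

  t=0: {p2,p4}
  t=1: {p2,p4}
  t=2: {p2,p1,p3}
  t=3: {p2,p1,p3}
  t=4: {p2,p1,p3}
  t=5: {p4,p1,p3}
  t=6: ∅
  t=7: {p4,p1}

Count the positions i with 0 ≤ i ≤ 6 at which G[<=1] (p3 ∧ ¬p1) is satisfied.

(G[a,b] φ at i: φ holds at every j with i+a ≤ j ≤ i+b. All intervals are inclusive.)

Evaluate at each i in [0,6]:
  i=0: ✗ (fails at j=0)
  i=1: ✗ (fails at j=1)
  i=2: ✗ (fails at j=2)
  i=3: ✗ (fails at j=3)
  i=4: ✗ (fails at j=4)
  i=5: ✗ (fails at j=5)
  i=6: ✗ (fails at j=6)
Positions where it holds: {} → 0.

0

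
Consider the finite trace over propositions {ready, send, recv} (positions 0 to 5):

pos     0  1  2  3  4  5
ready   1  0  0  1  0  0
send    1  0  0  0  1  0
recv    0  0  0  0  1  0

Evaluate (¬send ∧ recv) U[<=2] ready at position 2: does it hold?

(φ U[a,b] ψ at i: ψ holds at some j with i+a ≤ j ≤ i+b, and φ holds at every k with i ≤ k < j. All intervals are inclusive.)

False

Need some j in [2,4] with ready, and (¬send ∧ recv) at every k in [2,j-1].
  j=2: ready false.
  j=3: ready holds, but (¬send ∧ recv) fails at k=2 → not this j.
  j=4: ready false.
No j in the window works → until fails.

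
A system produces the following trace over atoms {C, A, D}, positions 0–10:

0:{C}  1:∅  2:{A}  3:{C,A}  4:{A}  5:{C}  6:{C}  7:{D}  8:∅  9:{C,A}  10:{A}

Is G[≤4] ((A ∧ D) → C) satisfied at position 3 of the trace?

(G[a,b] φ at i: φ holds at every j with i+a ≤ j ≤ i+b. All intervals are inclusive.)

Yes

Check ((A ∧ D) → C) at every j in [3,7]:
  j=3: antecedent false → ✓
  j=4: antecedent false → ✓
  j=5: antecedent false → ✓
  j=6: antecedent false → ✓
  j=7: antecedent false → ✓
All positions satisfy it → formula holds.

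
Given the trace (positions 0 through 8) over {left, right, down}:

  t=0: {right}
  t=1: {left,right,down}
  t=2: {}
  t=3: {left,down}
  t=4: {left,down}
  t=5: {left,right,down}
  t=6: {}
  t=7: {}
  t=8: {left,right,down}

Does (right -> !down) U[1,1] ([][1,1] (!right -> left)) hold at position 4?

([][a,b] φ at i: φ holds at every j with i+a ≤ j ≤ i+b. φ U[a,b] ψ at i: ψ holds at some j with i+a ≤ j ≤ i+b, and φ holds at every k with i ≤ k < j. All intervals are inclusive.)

Need some j in [5,5] with [][1,1] (!right -> left), and (right -> !down) at every k in [4,j-1].
  j=5: [][1,1] (!right -> left) — fails at 6.
No j in the window works → until fails.

No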